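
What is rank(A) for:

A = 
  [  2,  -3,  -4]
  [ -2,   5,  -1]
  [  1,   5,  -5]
rank(A) = 3

Row reduce:
R2 → R2 + (1)·R1
R3 → R3 - (1/2)·R1
R3 → R3 - (13/4)·R2
REF = 
  [   2,   -3,   -4]
  [   0,    2,   -5]
  [   0,    0, 53/4]
Pivot columns: 1, 2, 3 → 3 pivots.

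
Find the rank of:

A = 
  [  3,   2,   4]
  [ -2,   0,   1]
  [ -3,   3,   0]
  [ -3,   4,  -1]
rank(A) = 3

Row reduce:
R2 → R2 + (2/3)·R1
R3 → R3 + (1)·R1
R4 → R4 + (1)·R1
R3 → R3 - (15/4)·R2
R4 → R4 - (9/2)·R2
R4 → R4 - (18/13)·R3
REF = 
  [    3,     2,     4]
  [    0,   4/3,  11/3]
  [    0,     0, -39/4]
  [    0,     0,     0]
Pivot columns: 1, 2, 3 → 3 pivots.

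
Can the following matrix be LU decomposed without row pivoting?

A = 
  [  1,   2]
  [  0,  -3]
Yes.
A[1,1] = 1 ≠ 0, so Gaussian elimination proceeds without a row swap: multiplier ℓ₂₁ = (0)/(1) = 0, and U[2,2] = -3 - (0)(2) = -3.
L = 
  [  1,   0]
  [  0,   1]
U = 
  [  1,   2]
  [  0,  -3]
Check row 2 of LU: [(0)(1), (0)(2) + (-3)] = [0, -3] = row 2 of A ✓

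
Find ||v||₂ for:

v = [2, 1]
2.236

||v||₂ = √((2)² + (1)²) = √5 = 2.236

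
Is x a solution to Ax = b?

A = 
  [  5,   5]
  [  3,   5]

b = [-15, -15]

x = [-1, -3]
No

Ax = [-20, -18] ≠ b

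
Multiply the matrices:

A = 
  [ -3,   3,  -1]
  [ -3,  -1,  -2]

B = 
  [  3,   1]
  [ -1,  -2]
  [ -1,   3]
AB = 
  [-11, -12]
  [ -6,  -7]

A is 2×3 and B is 3×2, so AB is 2×2. Each entry is (row of A)·(column of B):
AB[1,1] = (-3)(3) + (3)(-1) + (-1)(-1) = -11
AB[1,2] = (-3)(1) + (3)(-2) + (-1)(3) = -12
AB[2,1] = (-3)(3) + (-1)(-1) + (-2)(-1) = -6
AB[2,2] = (-3)(1) + (-1)(-2) + (-2)(3) = -7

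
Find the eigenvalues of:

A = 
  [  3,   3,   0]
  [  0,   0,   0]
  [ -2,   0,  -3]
λ = 0, 3, -3

Characteristic polynomial: det(λI - A) = λ³ - 9λ
The constant term is 0, so λ = 0 is a root: p(λ) = λ(λ² - 9)
λ² - 9 = (λ + 3)(λ - 3)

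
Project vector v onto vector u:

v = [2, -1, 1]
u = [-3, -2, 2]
proj_u(v) = [6/17, 4/17, -4/17]

v·u = (2)(-3) + (-1)(-2) + (1)(2) = -2
u·u = (-3)² + (-2)² + (2)² = 17
proj_u(v) = (v·u / u·u) × u = (-2/17) × u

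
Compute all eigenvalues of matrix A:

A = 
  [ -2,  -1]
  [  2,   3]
λ = (1 + √17)/2, (1 - √17)/2  (≈ 2.562, -1.562)

tr(A) = 1, det(A) = -4
Characteristic polynomial: λ² - tr(A)λ + det(A) = λ² - λ - 4
λ² - λ - 4 = 0  ⇒  λ = (1 ± √((-1)² - 4·(-4)))/2 = (1 ± √(17))/2
  = (1 + √17)/2,  (1 - √17)/2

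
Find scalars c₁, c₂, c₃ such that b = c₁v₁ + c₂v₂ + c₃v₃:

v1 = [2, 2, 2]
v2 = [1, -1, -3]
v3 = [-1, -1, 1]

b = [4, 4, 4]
c1 = 2, c2 = 0, c3 = 0

b = 2·v1 + 0·v2 + 0·v3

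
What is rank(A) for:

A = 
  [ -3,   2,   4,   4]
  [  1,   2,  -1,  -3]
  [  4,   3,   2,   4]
Row reduce:
R2 → R2 + (1/3)·R1
R3 → R3 + (4/3)·R1
R3 → R3 - (17/8)·R2
REF = 
  [   -3,     2,     4,     4]
  [    0,   8/3,   1/3,  -5/3]
  [    0,     0,  53/8, 103/8]
Pivot columns: 1, 2, 3 → 3 pivots.

rank(A) = 3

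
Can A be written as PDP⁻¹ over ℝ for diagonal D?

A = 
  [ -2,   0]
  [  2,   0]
Yes

tr(A) = -2, det(A) = 0
Characteristic polynomial: λ² - tr(A)λ + det(A) = λ² + 2λ
λ² + 2λ = λ(λ + 2)
Eigenvalues: 0, -2
λ=-2: alg. mult. = 1, geom. mult. = 2 - rank(A - (-2)I) = 2 - 1 = 1
λ=0: alg. mult. = 1, geom. mult. = 2 - rank(A - (0)I) = 2 - 1 = 1
Sum of geometric multiplicities equals n, so A has n independent eigenvectors.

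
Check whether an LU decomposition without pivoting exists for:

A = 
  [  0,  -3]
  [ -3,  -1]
No.
A[1,1] = 0 but A[2,1] = -3 ≠ 0. Any LU with L unit lower triangular has (LU)[1,1] = U[1,1] and (LU)[2,1] = L[2,1]·U[1,1]; matching A forces U[1,1] = 0, which then forces (LU)[2,1] = 0 ≠ -3. A row swap (pivoting) is required.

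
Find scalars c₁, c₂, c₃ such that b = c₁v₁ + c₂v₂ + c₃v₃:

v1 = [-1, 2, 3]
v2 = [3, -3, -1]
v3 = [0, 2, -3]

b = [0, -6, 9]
c1 = 0, c2 = 0, c3 = -3

b = 0·v1 + 0·v2 + -3·v3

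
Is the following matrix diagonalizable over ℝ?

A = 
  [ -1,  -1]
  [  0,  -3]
Yes

tr(A) = -4, det(A) = 3
Characteristic polynomial: λ² - tr(A)λ + det(A) = λ² + 4λ + 3
λ² + 4λ + 3 = (λ + 3)(λ + 1)
Eigenvalues: -1, -3
λ=-3: alg. mult. = 1, geom. mult. = 2 - rank(A - (-3)I) = 2 - 1 = 1
λ=-1: alg. mult. = 1, geom. mult. = 2 - rank(A - (-1)I) = 2 - 1 = 1
Sum of geometric multiplicities equals n, so A has n independent eigenvectors.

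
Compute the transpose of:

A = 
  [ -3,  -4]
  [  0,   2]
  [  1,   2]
Aᵀ = 
  [ -3,   0,   1]
  [ -4,   2,   2]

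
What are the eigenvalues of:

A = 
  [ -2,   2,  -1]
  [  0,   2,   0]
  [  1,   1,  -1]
Characteristic polynomial: det(λI - A) = λ³ + λ² - 3λ - 6
Testing integer divisors of the constant term: p(2) = 0, so (λ - 2) is a factor:
p(λ) = (λ - 2)(λ² + 3λ + 3)
λ² + 3λ + 3 = 0  ⇒  λ = (-3 ± √((3)² - 4·(3)))/2 = (-3 ± √(-3))/2
  = (-3 + i√3)/2,  (-3 - i√3)/2

λ = 2, (-3 + i√3)/2, (-3 - i√3)/2  (≈ 2, -1.5 + 0.866i, -1.5 - 0.866i)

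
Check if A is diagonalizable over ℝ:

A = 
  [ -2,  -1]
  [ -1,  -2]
Yes

tr(A) = -4, det(A) = 3
Characteristic polynomial: λ² - tr(A)λ + det(A) = λ² + 4λ + 3
λ² + 4λ + 3 = (λ + 3)(λ + 1)
Eigenvalues: -1, -3
λ=-3: alg. mult. = 1, geom. mult. = 2 - rank(A - (-3)I) = 2 - 1 = 1
λ=-1: alg. mult. = 1, geom. mult. = 2 - rank(A - (-1)I) = 2 - 1 = 1
Sum of geometric multiplicities equals n, so A has n independent eigenvectors.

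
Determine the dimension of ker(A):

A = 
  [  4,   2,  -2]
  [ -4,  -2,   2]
nullity(A) = 2

Row reduce:
R2 → R2 + (1)·R1
REF = 
  [  4,   2,  -2]
  [  0,   0,   0]
Pivot columns: 1 → 1 pivot.
rank(A) = 1, so nullity(A) = 3 - 1 = 2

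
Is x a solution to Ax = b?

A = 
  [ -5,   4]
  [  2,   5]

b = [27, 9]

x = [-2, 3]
No

Ax = [22, 11] ≠ b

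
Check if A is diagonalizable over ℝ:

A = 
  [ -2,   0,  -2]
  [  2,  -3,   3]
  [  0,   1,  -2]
No

Characteristic polynomial: det(λI - A) = λ³ + 7λ² + 13λ + 10
By the rational root theorem any rational root is an integer dividing 10; none of those is a root, so p(λ) has no rational roots and hence (being an irreducible cubic) no repeated roots.
Discriminant of the cubic: Δ = -547
Δ < 0 ⇒ one real eigenvalue and a complex-conjugate pair: λ ≈ -4.678, -1.161 + 0.8887i, -1.161 - 0.8887i
Has complex eigenvalues (not diagonalizable over ℝ).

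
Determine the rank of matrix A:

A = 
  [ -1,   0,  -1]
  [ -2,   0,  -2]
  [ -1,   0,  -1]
rank(A) = 1

Row reduce:
R2 → R2 - (2)·R1
R3 → R3 - (1)·R1
REF = 
  [ -1,   0,  -1]
  [  0,   0,   0]
  [  0,   0,   0]
Pivot columns: 1 → 1 pivot.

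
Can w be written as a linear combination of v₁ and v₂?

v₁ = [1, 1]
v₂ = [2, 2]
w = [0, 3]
No

Form the augmented matrix and row-reduce:
[v₁|v₂|w] = 
  [  1,   2,   0]
  [  1,   2,   3]
R2 → R2 - (1)·R1
REF = 
  [  1,   2,   0]
  [  0,   0,   3]

Row 2 reads [0 0 | 3], i.e. 0 = 3, so the system is inconsistent and w ∉ span{v₁, v₂}.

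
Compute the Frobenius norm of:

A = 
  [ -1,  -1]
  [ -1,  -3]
||A||_F = 3.464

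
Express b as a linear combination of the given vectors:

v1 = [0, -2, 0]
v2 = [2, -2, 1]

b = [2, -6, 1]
c1 = 2, c2 = 1

b = 2·v1 + 1·v2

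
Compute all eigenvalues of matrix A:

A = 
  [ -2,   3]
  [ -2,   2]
λ = i√2, -i√2  (≈ 0 + 1.414i, 0 - 1.414i)

tr(A) = 0, det(A) = 2
Characteristic polynomial: λ² - tr(A)λ + det(A) = λ² + 2
λ² + 2 = 0  ⇒  λ = (0 ± √((0)² - 4·(2)))/2 = (0 ± √(-8))/2
  = i√2,  -i√2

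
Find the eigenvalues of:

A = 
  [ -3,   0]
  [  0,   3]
λ = 3, -3

tr(A) = 0, det(A) = -9
Characteristic polynomial: λ² - tr(A)λ + det(A) = λ² - 9
λ² - 9 = (λ + 3)(λ - 3)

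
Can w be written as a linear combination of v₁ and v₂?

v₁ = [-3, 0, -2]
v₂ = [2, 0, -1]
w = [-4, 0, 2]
Yes

Form the augmented matrix and row-reduce:
[v₁|v₂|w] = 
  [ -3,   2,  -4]
  [  0,   0,   0]
  [ -2,  -1,   2]
R3 → R3 - (2/3)·R1
Swap R2 ↔ R3
REF = 
  [  -3,    2,   -4]
  [   0, -7/3, 14/3]
  [   0,    0,    0]

No row of the form [0 0 | nonzero], so the system is consistent. Back-substitution gives c₁ = 0, c₂ = -2: w = (0)·v₁ + (-2)·v₂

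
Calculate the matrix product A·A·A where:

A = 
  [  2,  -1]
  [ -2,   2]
A^3 = 
  [ 20, -14]
  [-28,  20]

A² = A·A:
A²[1,1] = (2)(2) + (-1)(-2) = 6
A²[1,2] = (2)(-1) + (-1)(2) = -4
A²[2,1] = (-2)(2) + (2)(-2) = -8
A²[2,2] = (-2)(-1) + (2)(2) = 6
A² = 
  [  6,  -4]
  [ -8,   6]

A^3 = A^2·A:
A^3[1,1] = (6)(2) + (-4)(-2) = 20
A^3[1,2] = (6)(-1) + (-4)(2) = -14
A^3[2,1] = (-8)(2) + (6)(-2) = -28
A^3[2,2] = (-8)(-1) + (6)(2) = 20
A^3 = 
  [ 20, -14]
  [-28,  20]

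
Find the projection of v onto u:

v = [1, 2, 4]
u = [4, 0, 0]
v·u = (1)(4) + (2)(0) + (4)(0) = 4
u·u = (4)² + (0)² + (0)² = 16
proj_u(v) = (v·u / u·u) × u = (4/16) × u = (1/4) × u

proj_u(v) = [1, 0, 0]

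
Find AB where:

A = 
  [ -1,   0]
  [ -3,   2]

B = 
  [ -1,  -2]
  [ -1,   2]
AB = 
  [  1,   2]
  [  1,  10]

A is 2×2 and B is 2×2, so AB is 2×2. Each entry is (row of A)·(column of B):
AB[1,1] = (-1)(-1) + (0)(-1) = 1
AB[1,2] = (-1)(-2) + (0)(2) = 2
AB[2,1] = (-3)(-1) + (2)(-1) = 1
AB[2,2] = (-3)(-2) + (2)(2) = 10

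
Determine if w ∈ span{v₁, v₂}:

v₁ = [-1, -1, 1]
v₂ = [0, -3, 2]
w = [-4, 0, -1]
No

Form the augmented matrix and row-reduce:
[v₁|v₂|w] = 
  [ -1,   0,  -4]
  [ -1,  -3,   0]
  [  1,   2,  -1]
R2 → R2 - (1)·R1
R3 → R3 + (1)·R1
R3 → R3 + (2/3)·R2
REF = 
  [  -1,    0,   -4]
  [   0,   -3,    4]
  [   0,    0, -7/3]

Row 3 reads [0 0 | -7/3], i.e. 0 = -7/3, so the system is inconsistent and w ∉ span{v₁, v₂}.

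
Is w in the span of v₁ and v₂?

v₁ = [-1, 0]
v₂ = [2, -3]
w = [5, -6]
Yes

Form the augmented matrix and row-reduce:
[v₁|v₂|w] = 
  [ -1,   2,   5]
  [  0,  -3,  -6]
(already in echelon form — no row operations needed)

No row of the form [0 0 | nonzero], so the system is consistent. Back-substitution gives c₁ = -1, c₂ = 2: w = (-1)·v₁ + (2)·v₂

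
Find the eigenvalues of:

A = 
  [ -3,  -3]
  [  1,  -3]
λ = -3 + i√3, -3 - i√3  (≈ -3 + 1.732i, -3 - 1.732i)

tr(A) = -6, det(A) = 12
Characteristic polynomial: λ² - tr(A)λ + det(A) = λ² + 6λ + 12
λ² + 6λ + 12 = 0  ⇒  λ = (-6 ± √((6)² - 4·(12)))/2 = (-6 ± √(-12))/2
  = -3 + i√3,  -3 - i√3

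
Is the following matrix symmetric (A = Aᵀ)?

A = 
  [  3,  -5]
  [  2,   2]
No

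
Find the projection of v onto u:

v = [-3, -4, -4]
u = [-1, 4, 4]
proj_u(v) = [29/33, -116/33, -116/33]

v·u = (-3)(-1) + (-4)(4) + (-4)(4) = -29
u·u = (-1)² + (4)² + (4)² = 33
proj_u(v) = (v·u / u·u) × u = (-29/33) × u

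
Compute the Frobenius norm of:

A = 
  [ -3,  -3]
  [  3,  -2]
||A||_F = 5.568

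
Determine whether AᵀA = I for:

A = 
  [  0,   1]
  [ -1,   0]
Yes

AᵀA = 
  [  1,   0]
  [  0,   1]
= I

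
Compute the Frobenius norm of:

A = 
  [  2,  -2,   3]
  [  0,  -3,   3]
||A||_F = 5.916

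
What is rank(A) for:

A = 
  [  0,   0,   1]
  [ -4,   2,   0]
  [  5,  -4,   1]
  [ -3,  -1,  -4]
Row reduce:
Swap R1 ↔ R2
R3 → R3 + (5/4)·R1
R4 → R4 - (3/4)·R1
Swap R2 ↔ R3
R4 → R4 - (5/3)·R2
R4 → R4 + (17/3)·R3
REF = 
  [  -4,    2,    0]
  [   0, -3/2,    1]
  [   0,    0,    1]
  [   0,    0,    0]
Pivot columns: 1, 2, 3 → 3 pivots.

rank(A) = 3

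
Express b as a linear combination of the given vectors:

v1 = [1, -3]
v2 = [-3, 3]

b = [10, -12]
c1 = 1, c2 = -3

b = 1·v1 + -3·v2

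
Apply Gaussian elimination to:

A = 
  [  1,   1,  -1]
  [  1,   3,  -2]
Row operations:
R2 → R2 - (1)·R1

Resulting echelon form:
REF = 
  [  1,   1,  -1]
  [  0,   2,  -1]

Rank = 2 (number of non-zero pivot rows).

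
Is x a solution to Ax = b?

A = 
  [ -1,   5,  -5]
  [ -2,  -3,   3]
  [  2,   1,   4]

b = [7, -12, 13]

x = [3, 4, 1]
No

Ax = [12, -15, 14] ≠ b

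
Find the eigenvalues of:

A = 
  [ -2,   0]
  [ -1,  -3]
λ = -2, -3

tr(A) = -5, det(A) = 6
Characteristic polynomial: λ² - tr(A)λ + det(A) = λ² + 5λ + 6
λ² + 5λ + 6 = (λ + 3)(λ + 2)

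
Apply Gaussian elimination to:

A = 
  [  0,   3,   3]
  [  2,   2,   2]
Row operations:
Swap R1 ↔ R2

Resulting echelon form:
REF = 
  [  2,   2,   2]
  [  0,   3,   3]

Rank = 2 (number of non-zero pivot rows).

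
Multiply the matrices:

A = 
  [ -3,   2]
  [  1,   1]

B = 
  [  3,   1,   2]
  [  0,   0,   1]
AB = 
  [ -9,  -3,  -4]
  [  3,   1,   3]

A is 2×2 and B is 2×3, so AB is 2×3. Each entry is (row of A)·(column of B):
AB[1,1] = (-3)(3) + (2)(0) = -9
AB[1,2] = (-3)(1) + (2)(0) = -3
AB[1,3] = (-3)(2) + (2)(1) = -4
AB[2,1] = (1)(3) + (1)(0) = 3
AB[2,2] = (1)(1) + (1)(0) = 1
AB[2,3] = (1)(2) + (1)(1) = 3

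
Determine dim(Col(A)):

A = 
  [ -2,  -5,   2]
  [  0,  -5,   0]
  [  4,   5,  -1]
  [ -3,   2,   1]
dim(Col(A)) = 3

Row reduce:
R3 → R3 + (2)·R1
R4 → R4 - (3/2)·R1
R3 → R3 - (1)·R2
R4 → R4 + (19/10)·R2
R4 → R4 + (2/3)·R3
REF = 
  [ -2,  -5,   2]
  [  0,  -5,   0]
  [  0,   0,   3]
  [  0,   0,   0]
Pivot columns: 1, 2, 3 → 3 pivots.
dim(Col(A)) = number of pivot columns = 3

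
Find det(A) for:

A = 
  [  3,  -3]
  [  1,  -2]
-3

For a 2×2 matrix, det = ad - bc = (3)(-2) - (-3)(1) = -3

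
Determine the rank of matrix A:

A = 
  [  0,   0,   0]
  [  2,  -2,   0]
Row reduce:
Swap R1 ↔ R2
REF = 
  [  2,  -2,   0]
  [  0,   0,   0]
Pivot columns: 1 → 1 pivot.

rank(A) = 1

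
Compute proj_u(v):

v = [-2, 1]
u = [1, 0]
proj_u(v) = [-2, 0]

v·u = (-2)(1) + (1)(0) = -2
u·u = (1)² + (0)² = 1
proj_u(v) = (v·u / u·u) × u = (-2/1) × u = (-2) × u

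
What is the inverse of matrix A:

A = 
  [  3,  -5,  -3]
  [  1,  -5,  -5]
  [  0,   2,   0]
det(A) = (3)·((-5)(0) - (-5)(2)) - (-5)·((1)(0) - (-5)(0)) + (-3)·((1)(2) - (-5)(0))
  = (3)(10) - (-5)(0) + (-3)(2)
  = 24
det(A) = 24 ≠ 0, so A is invertible.

Cofactors Cᵢⱼ = (-1)ⁱ⁺ʲ·Mᵢⱼ:
C = 
  [ 10,   0,   2]
  [ -6,   0,  -6]
  [ 10,  12, -10]

adj(A) = Cᵀ:
adj(A) = 
  [ 10,  -6,  10]
  [  0,   0,  12]
  [  2,  -6, -10]

A⁻¹ = (1/24) · adj(A):
A⁻¹ = 
  [ 5/12,  -1/4,  5/12]
  [    0,     0,   1/2]
  [ 1/12,  -1/4, -5/12]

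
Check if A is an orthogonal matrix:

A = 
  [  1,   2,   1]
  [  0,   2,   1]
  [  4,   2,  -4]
No

AᵀA = 
  [ 17,  10, -15]
  [ 10,  12,  -4]
  [-15,  -4,  18]
≠ I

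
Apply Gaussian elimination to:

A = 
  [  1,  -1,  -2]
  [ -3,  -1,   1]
Row operations:
R2 → R2 + (3)·R1

Resulting echelon form:
REF = 
  [  1,  -1,  -2]
  [  0,  -4,  -5]

Rank = 2 (number of non-zero pivot rows).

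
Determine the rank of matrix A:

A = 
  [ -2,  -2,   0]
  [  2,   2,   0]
Row reduce:
R2 → R2 + (1)·R1
REF = 
  [ -2,  -2,   0]
  [  0,   0,   0]
Pivot columns: 1 → 1 pivot.

rank(A) = 1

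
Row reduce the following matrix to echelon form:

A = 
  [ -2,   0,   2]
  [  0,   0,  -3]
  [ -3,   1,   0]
Row operations:
R3 → R3 - (3/2)·R1
Swap R2 ↔ R3

Resulting echelon form:
REF = 
  [ -2,   0,   2]
  [  0,   1,  -3]
  [  0,   0,  -3]

Rank = 3 (number of non-zero pivot rows).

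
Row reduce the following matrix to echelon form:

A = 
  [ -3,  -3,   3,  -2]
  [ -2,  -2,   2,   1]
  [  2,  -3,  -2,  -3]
Row operations:
R2 → R2 - (2/3)·R1
R3 → R3 + (2/3)·R1
Swap R2 ↔ R3

Resulting echelon form:
REF = 
  [   -3,    -3,     3,    -2]
  [    0,    -5,     0, -13/3]
  [    0,     0,     0,   7/3]

Rank = 3 (number of non-zero pivot rows).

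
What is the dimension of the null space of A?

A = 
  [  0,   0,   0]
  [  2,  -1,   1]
nullity(A) = 2

Row reduce:
Swap R1 ↔ R2
REF = 
  [  2,  -1,   1]
  [  0,   0,   0]
Pivot columns: 1 → 1 pivot.
rank(A) = 1, so nullity(A) = 3 - 1 = 2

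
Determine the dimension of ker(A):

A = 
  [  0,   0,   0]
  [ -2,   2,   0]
nullity(A) = 2

Row reduce:
Swap R1 ↔ R2
REF = 
  [ -2,   2,   0]
  [  0,   0,   0]
Pivot columns: 1 → 1 pivot.
rank(A) = 1, so nullity(A) = 3 - 1 = 2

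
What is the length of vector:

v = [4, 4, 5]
7.55

||v||₂ = √((4)² + (4)² + (5)²) = √57 = 7.55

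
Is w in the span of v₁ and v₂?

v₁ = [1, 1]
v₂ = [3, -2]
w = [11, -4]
Yes

Form the augmented matrix and row-reduce:
[v₁|v₂|w] = 
  [  1,   3,  11]
  [  1,  -2,  -4]
R2 → R2 - (1)·R1
REF = 
  [  1,   3,  11]
  [  0,  -5, -15]

No row of the form [0 0 | nonzero], so the system is consistent. Back-substitution gives c₁ = 2, c₂ = 3: w = (2)·v₁ + (3)·v₂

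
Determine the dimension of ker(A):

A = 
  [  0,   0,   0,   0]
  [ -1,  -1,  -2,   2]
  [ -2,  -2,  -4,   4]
nullity(A) = 3

Row reduce:
Swap R1 ↔ R2
R3 → R3 - (2)·R1
REF = 
  [ -1,  -1,  -2,   2]
  [  0,   0,   0,   0]
  [  0,   0,   0,   0]
Pivot columns: 1 → 1 pivot.
rank(A) = 1, so nullity(A) = 4 - 1 = 3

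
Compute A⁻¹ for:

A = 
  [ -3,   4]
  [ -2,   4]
det(A) = (-3)(4) - (4)(-2) = -4
For a 2×2 matrix, A⁻¹ = (1/det(A)) · [[d, -b], [-c, a]]
    = (-1/4) · [[4, -4], [2, -3]]

A⁻¹ = 
  [  -1,    1]
  [-1/2,  3/4]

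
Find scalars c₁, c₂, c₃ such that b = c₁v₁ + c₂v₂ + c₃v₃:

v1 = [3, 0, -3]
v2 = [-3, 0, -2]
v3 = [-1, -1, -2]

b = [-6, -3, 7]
c1 = -3, c2 = -2, c3 = 3

b = -3·v1 + -2·v2 + 3·v3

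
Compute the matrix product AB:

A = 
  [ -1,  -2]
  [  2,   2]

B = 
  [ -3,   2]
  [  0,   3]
AB = 
  [  3,  -8]
  [ -6,  10]

A is 2×2 and B is 2×2, so AB is 2×2. Each entry is (row of A)·(column of B):
AB[1,1] = (-1)(-3) + (-2)(0) = 3
AB[1,2] = (-1)(2) + (-2)(3) = -8
AB[2,1] = (2)(-3) + (2)(0) = -6
AB[2,2] = (2)(2) + (2)(3) = 10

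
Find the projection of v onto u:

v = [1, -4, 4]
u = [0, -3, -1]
proj_u(v) = [0, -12/5, -4/5]

v·u = (1)(0) + (-4)(-3) + (4)(-1) = 8
u·u = (0)² + (-3)² + (-1)² = 10
proj_u(v) = (v·u / u·u) × u = (8/10) × u = (4/5) × u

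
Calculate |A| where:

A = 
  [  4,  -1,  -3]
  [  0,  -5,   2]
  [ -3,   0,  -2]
91

Cofactor expansion along row 1:
det(A) = (4)·((-5)(-2) - (2)(0)) - (-1)·((0)(-2) - (2)(-3)) + (-3)·((0)(0) - (-5)(-3))
  = (4)(10) - (-1)(6) + (-3)(-15)
  = 91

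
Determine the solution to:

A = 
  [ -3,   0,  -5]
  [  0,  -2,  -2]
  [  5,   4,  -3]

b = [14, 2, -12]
Row reduce the augmented matrix [A|b]:
R3 → R3 + (5/3)·R1
R3 → R3 + (2)·R2
REF = 
  [   -3,     0,    -5,    14]
  [    0,    -2,    -2,     2]
  [    0,     0, -46/3,  46/3]

Back-substitution:
x₃ = (46/3) / (-46/3) = -1
x₂ = (2 - (-2)(-1)) / (-2) = 0
x₁ = (14 - (0)(0) - (-5)(-1)) / (-3) = -3

x = [-3, 0, -1]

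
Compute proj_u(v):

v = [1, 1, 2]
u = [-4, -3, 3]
proj_u(v) = [2/17, 3/34, -3/34]

v·u = (1)(-4) + (1)(-3) + (2)(3) = -1
u·u = (-4)² + (-3)² + (3)² = 34
proj_u(v) = (v·u / u·u) × u = (-1/34) × u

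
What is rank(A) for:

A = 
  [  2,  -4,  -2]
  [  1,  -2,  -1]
rank(A) = 1

Row reduce:
R2 → R2 - (1/2)·R1
REF = 
  [  2,  -4,  -2]
  [  0,   0,   0]
Pivot columns: 1 → 1 pivot.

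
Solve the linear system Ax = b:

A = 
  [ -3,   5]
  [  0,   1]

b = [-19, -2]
Row reduce the augmented matrix [A|b]:
(already in echelon form)
REF = 
  [ -3,   5, -19]
  [  0,   1,  -2]

Back-substitution:
x₂ = (-2) / 1 = -2
x₁ = (-19 - (5)(-2)) / (-3) = 3

x = [3, -2]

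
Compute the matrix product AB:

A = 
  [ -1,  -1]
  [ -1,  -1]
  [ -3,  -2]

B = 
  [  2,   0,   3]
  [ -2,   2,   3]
AB = 
  [  0,  -2,  -6]
  [  0,  -2,  -6]
  [ -2,  -4, -15]

A is 3×2 and B is 2×3, so AB is 3×3. Each entry is (row of A)·(column of B):
AB[1,1] = (-1)(2) + (-1)(-2) = 0
AB[1,2] = (-1)(0) + (-1)(2) = -2
AB[1,3] = (-1)(3) + (-1)(3) = -6
AB[2,1] = (-1)(2) + (-1)(-2) = 0
AB[2,2] = (-1)(0) + (-1)(2) = -2
AB[2,3] = (-1)(3) + (-1)(3) = -6
AB[3,1] = (-3)(2) + (-2)(-2) = -2
AB[3,2] = (-3)(0) + (-2)(2) = -4
AB[3,3] = (-3)(3) + (-2)(3) = -15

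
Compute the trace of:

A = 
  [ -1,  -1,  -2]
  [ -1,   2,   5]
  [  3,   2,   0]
1

tr(A) = -1 + 2 + 0 = 1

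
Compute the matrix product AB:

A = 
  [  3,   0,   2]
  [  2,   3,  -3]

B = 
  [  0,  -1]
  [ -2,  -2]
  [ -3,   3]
AB = 
  [ -6,   3]
  [  3, -17]

A is 2×3 and B is 3×2, so AB is 2×2. Each entry is (row of A)·(column of B):
AB[1,1] = (3)(0) + (0)(-2) + (2)(-3) = -6
AB[1,2] = (3)(-1) + (0)(-2) + (2)(3) = 3
AB[2,1] = (2)(0) + (3)(-2) + (-3)(-3) = 3
AB[2,2] = (2)(-1) + (3)(-2) + (-3)(3) = -17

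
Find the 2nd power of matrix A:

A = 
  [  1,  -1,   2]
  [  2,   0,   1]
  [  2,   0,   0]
A² = A·A:
A²[1,1] = (1)(1) + (-1)(2) + (2)(2) = 3
A²[1,2] = (1)(-1) + (-1)(0) + (2)(0) = -1
A²[1,3] = (1)(2) + (-1)(1) + (2)(0) = 1
A²[2,1] = (2)(1) + (0)(2) + (1)(2) = 4
A²[2,2] = (2)(-1) + (0)(0) + (1)(0) = -2
A²[2,3] = (2)(2) + (0)(1) + (1)(0) = 4
A²[3,1] = (2)(1) + (0)(2) + (0)(2) = 2
A²[3,2] = (2)(-1) + (0)(0) + (0)(0) = -2
A²[3,3] = (2)(2) + (0)(1) + (0)(0) = 4
A² = 
  [  3,  -1,   1]
  [  4,  -2,   4]
  [  2,  -2,   4]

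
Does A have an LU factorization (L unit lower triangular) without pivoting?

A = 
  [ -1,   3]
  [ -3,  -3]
Yes.
A[1,1] = -1 ≠ 0, so Gaussian elimination proceeds without a row swap: multiplier ℓ₂₁ = (-3)/(-1) = 3, and U[2,2] = -3 - (3)(3) = -12.
L = 
  [  1,   0]
  [  3,   1]
U = 
  [ -1,   3]
  [  0, -12]
Check row 2 of LU: [(3)(-1), (3)(3) + (-12)] = [-3, -3] = row 2 of A ✓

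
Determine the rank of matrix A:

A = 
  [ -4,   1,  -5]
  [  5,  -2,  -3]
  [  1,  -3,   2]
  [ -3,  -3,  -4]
rank(A) = 3

Row reduce:
R2 → R2 + (5/4)·R1
R3 → R3 + (1/4)·R1
R4 → R4 - (3/4)·R1
R3 → R3 - (11/3)·R2
R4 → R4 - (5)·R2
R4 → R4 - (69/52)·R3
REF = 
  [   -4,     1,    -5]
  [    0,  -3/4, -37/4]
  [    0,     0, 104/3]
  [    0,     0,     0]
Pivot columns: 1, 2, 3 → 3 pivots.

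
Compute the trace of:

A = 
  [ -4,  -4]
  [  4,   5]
1

tr(A) = -4 + 5 = 1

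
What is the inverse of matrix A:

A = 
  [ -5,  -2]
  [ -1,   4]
det(A) = (-5)(4) - (-2)(-1) = -22
For a 2×2 matrix, A⁻¹ = (1/det(A)) · [[d, -b], [-c, a]]
    = (-1/22) · [[4, 2], [1, -5]]

A⁻¹ = 
  [-2/11, -1/11]
  [-1/22,  5/22]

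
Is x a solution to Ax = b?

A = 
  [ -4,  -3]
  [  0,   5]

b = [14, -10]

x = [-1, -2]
No

Ax = [10, -10] ≠ b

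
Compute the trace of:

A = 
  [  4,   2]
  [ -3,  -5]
-1

tr(A) = 4 + -5 = -1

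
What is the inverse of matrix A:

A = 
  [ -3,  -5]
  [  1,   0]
det(A) = (-3)(0) - (-5)(1) = 5
For a 2×2 matrix, A⁻¹ = (1/det(A)) · [[d, -b], [-c, a]]
    = (1/5) · [[0, 5], [-1, -3]]

A⁻¹ = 
  [   0,    1]
  [-1/5, -3/5]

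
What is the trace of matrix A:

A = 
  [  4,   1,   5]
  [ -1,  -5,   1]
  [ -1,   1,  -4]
-5

tr(A) = 4 + -5 + -4 = -5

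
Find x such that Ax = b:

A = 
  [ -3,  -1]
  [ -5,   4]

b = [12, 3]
x = [-3, -3]

Row reduce the augmented matrix [A|b]:
R2 → R2 - (5/3)·R1
REF = 
  [  -3,   -1,   12]
  [   0, 17/3,  -17]

Back-substitution:
x₂ = (-17) / (17/3) = -3
x₁ = (12 - (-1)(-3)) / (-3) = -3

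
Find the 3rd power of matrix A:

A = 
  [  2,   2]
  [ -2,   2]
A² = A·A:
A²[1,1] = (2)(2) + (2)(-2) = 0
A²[1,2] = (2)(2) + (2)(2) = 8
A²[2,1] = (-2)(2) + (2)(-2) = -8
A²[2,2] = (-2)(2) + (2)(2) = 0
A² = 
  [  0,   8]
  [ -8,   0]

A^3 = A^2·A:
A^3[1,1] = (0)(2) + (8)(-2) = -16
A^3[1,2] = (0)(2) + (8)(2) = 16
A^3[2,1] = (-8)(2) + (0)(-2) = -16
A^3[2,2] = (-8)(2) + (0)(2) = -16
A^3 = 
  [-16,  16]
  [-16, -16]

Therefore
A^3 = 
  [-16,  16]
  [-16, -16]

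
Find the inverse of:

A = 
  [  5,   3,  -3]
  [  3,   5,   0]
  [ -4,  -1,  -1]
det(A) = (5)·((5)(-1) - (0)(-1)) - (3)·((3)(-1) - (0)(-4)) + (-3)·((3)(-1) - (5)(-4))
  = (5)(-5) - (3)(-3) + (-3)(17)
  = -67
det(A) = -67 ≠ 0, so A is invertible.

Cofactors Cᵢⱼ = (-1)ⁱ⁺ʲ·Mᵢⱼ:
C = 
  [ -5,   3,  17]
  [  6, -17,  -7]
  [ 15,  -9,  16]

adj(A) = Cᵀ:
adj(A) = 
  [ -5,   6,  15]
  [  3, -17,  -9]
  [ 17,  -7,  16]

A⁻¹ = (-1/67) · adj(A):
A⁻¹ = 
  [  5/67,  -6/67, -15/67]
  [ -3/67,  17/67,   9/67]
  [-17/67,   7/67, -16/67]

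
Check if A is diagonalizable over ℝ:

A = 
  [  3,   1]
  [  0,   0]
Yes

tr(A) = 3, det(A) = 0
Characteristic polynomial: λ² - tr(A)λ + det(A) = λ² - 3λ
λ² - 3λ = λ(λ - 3)
Eigenvalues: 3, 0
λ=0: alg. mult. = 1, geom. mult. = 2 - rank(A - (0)I) = 2 - 1 = 1
λ=3: alg. mult. = 1, geom. mult. = 2 - rank(A - (3)I) = 2 - 1 = 1
Sum of geometric multiplicities equals n, so A has n independent eigenvectors.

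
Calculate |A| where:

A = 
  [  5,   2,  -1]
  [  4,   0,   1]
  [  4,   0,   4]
-24

Cofactor expansion along row 1:
det(A) = (5)·((0)(4) - (1)(0)) - (2)·((4)(4) - (1)(4)) + (-1)·((4)(0) - (0)(4))
  = (5)(0) - (2)(12) + (-1)(0)
  = -24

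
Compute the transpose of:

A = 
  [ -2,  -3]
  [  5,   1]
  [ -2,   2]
Aᵀ = 
  [ -2,   5,  -2]
  [ -3,   1,   2]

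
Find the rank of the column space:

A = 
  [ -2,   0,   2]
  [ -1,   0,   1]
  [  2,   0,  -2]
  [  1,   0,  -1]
dim(Col(A)) = 1

Row reduce:
R2 → R2 - (1/2)·R1
R3 → R3 + (1)·R1
R4 → R4 + (1/2)·R1
REF = 
  [ -2,   0,   2]
  [  0,   0,   0]
  [  0,   0,   0]
  [  0,   0,   0]
Pivot columns: 1 → 1 pivot.
dim(Col(A)) = number of pivot columns = 1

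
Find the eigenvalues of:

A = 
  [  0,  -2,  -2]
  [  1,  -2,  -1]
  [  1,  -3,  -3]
Characteristic polynomial: det(λI - A) = λ³ + 5λ² + 7λ + 2
Testing integer divisors of the constant term: p(-2) = 0, so (λ + 2) is a factor:
p(λ) = (λ + 2)(λ² + 3λ + 1)
λ² + 3λ + 1 = 0  ⇒  λ = (-3 ± √((3)² - 4·(1)))/2 = (-3 ± √(5))/2
  = (-3 + √5)/2,  (-3 - √5)/2

λ = -2, (-3 + √5)/2, (-3 - √5)/2  (≈ -2, -0.382, -2.618)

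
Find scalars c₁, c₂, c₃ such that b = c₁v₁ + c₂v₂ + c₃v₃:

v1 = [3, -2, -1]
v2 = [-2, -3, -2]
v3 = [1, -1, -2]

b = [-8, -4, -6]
c1 = -2, c2 = 2, c3 = 2

b = -2·v1 + 2·v2 + 2·v3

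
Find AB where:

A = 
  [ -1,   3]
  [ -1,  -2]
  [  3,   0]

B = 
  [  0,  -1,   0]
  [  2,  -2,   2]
A is 3×2 and B is 2×3, so AB is 3×3. Each entry is (row of A)·(column of B):
AB[1,1] = (-1)(0) + (3)(2) = 6
AB[1,2] = (-1)(-1) + (3)(-2) = -5
AB[1,3] = (-1)(0) + (3)(2) = 6
AB[2,1] = (-1)(0) + (-2)(2) = -4
AB[2,2] = (-1)(-1) + (-2)(-2) = 5
AB[2,3] = (-1)(0) + (-2)(2) = -4
AB[3,1] = (3)(0) + (0)(2) = 0
AB[3,2] = (3)(-1) + (0)(-2) = -3
AB[3,3] = (3)(0) + (0)(2) = 0

AB = 
  [  6,  -5,   6]
  [ -4,   5,  -4]
  [  0,  -3,   0]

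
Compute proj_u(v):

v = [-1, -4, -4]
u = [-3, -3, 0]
proj_u(v) = [-5/2, -5/2, 0]

v·u = (-1)(-3) + (-4)(-3) + (-4)(0) = 15
u·u = (-3)² + (-3)² + (0)² = 18
proj_u(v) = (v·u / u·u) × u = (15/18) × u = (5/6) × u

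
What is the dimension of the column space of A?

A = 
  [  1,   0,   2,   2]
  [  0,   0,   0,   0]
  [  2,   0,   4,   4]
dim(Col(A)) = 1

Row reduce:
R3 → R3 - (2)·R1
REF = 
  [  1,   0,   2,   2]
  [  0,   0,   0,   0]
  [  0,   0,   0,   0]
Pivot columns: 1 → 1 pivot.
dim(Col(A)) = number of pivot columns = 1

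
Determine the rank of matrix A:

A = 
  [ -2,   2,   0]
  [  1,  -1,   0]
rank(A) = 1

Row reduce:
R2 → R2 + (1/2)·R1
REF = 
  [ -2,   2,   0]
  [  0,   0,   0]
Pivot columns: 1 → 1 pivot.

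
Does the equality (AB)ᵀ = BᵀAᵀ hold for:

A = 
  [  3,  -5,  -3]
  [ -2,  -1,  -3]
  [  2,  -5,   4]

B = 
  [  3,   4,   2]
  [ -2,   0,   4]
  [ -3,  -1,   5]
Yes

(AB)ᵀ = 
  [ 28,   5,   4]
  [ 15,  -5,   4]
  [-29, -23,   4]

BᵀAᵀ = 
  [ 28,   5,   4]
  [ 15,  -5,   4]
  [-29, -23,   4]

Both sides are equal — this is the standard identity (AB)ᵀ = BᵀAᵀ, which holds for all A, B.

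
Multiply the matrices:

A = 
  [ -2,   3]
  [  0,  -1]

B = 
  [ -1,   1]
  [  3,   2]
A is 2×2 and B is 2×2, so AB is 2×2. Each entry is (row of A)·(column of B):
AB[1,1] = (-2)(-1) + (3)(3) = 11
AB[1,2] = (-2)(1) + (3)(2) = 4
AB[2,1] = (0)(-1) + (-1)(3) = -3
AB[2,2] = (0)(1) + (-1)(2) = -2

AB = 
  [ 11,   4]
  [ -3,  -2]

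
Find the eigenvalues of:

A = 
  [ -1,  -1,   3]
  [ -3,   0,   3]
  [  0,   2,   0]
λ = -4, (3 + i√3)/2, (3 - i√3)/2  (≈ -4, 1.5 + 0.866i, 1.5 - 0.866i)

Characteristic polynomial: det(λI - A) = λ³ + λ² - 9λ + 12
Testing integer divisors of the constant term: p(-4) = 0, so (λ + 4) is a factor:
p(λ) = (λ + 4)(λ² - 3λ + 3)
λ² - 3λ + 3 = 0  ⇒  λ = (3 ± √((-3)² - 4·(3)))/2 = (3 ± √(-3))/2
  = (3 + i√3)/2,  (3 - i√3)/2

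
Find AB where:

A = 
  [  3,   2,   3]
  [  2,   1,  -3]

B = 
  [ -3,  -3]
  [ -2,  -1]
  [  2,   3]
AB = 
  [ -7,  -2]
  [-14, -16]

A is 2×3 and B is 3×2, so AB is 2×2. Each entry is (row of A)·(column of B):
AB[1,1] = (3)(-3) + (2)(-2) + (3)(2) = -7
AB[1,2] = (3)(-3) + (2)(-1) + (3)(3) = -2
AB[2,1] = (2)(-3) + (1)(-2) + (-3)(2) = -14
AB[2,2] = (2)(-3) + (1)(-1) + (-3)(3) = -16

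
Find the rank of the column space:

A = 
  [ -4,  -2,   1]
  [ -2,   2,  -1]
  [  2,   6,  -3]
dim(Col(A)) = 2

Row reduce:
R2 → R2 - (1/2)·R1
R3 → R3 + (1/2)·R1
R3 → R3 - (5/3)·R2
REF = 
  [  -4,   -2,    1]
  [   0,    3, -3/2]
  [   0,    0,    0]
Pivot columns: 1, 2 → 2 pivots.
dim(Col(A)) = number of pivot columns = 2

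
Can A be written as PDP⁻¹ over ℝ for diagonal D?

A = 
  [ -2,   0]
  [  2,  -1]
Yes

tr(A) = -3, det(A) = 2
Characteristic polynomial: λ² - tr(A)λ + det(A) = λ² + 3λ + 2
λ² + 3λ + 2 = (λ + 2)(λ + 1)
Eigenvalues: -1, -2
λ=-2: alg. mult. = 1, geom. mult. = 2 - rank(A - (-2)I) = 2 - 1 = 1
λ=-1: alg. mult. = 1, geom. mult. = 2 - rank(A - (-1)I) = 2 - 1 = 1
Sum of geometric multiplicities equals n, so A has n independent eigenvectors.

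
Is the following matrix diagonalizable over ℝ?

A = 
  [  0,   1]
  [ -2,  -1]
No

tr(A) = -1, det(A) = 2
Characteristic polynomial: λ² - tr(A)λ + det(A) = λ² + λ + 2
λ² + λ + 2 = 0  ⇒  λ = (-1 ± √((1)² - 4·(2)))/2 = (-1 ± √(-7))/2
  = (-1 + i√7)/2,  (-1 - i√7)/2
Eigenvalues: (-1 + i√7)/2, (-1 - i√7)/2  (≈ -0.5 + 1.323i, -0.5 - 1.323i)
Has complex eigenvalues (not diagonalizable over ℝ).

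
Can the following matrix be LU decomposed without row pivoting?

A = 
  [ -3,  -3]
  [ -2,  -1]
Yes.
A[1,1] = -3 ≠ 0, so Gaussian elimination proceeds without a row swap: multiplier ℓ₂₁ = (-2)/(-3) = 2/3, and U[2,2] = -1 - (2/3)(-3) = 1.
L = 
  [  1,   0]
  [2/3,   1]
U = 
  [ -3,  -3]
  [  0,   1]
Check row 2 of LU: [(2/3)(-3), (2/3)(-3) + 1] = [-2, -1] = row 2 of A ✓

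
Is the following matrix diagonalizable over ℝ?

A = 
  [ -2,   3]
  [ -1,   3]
Yes

tr(A) = 1, det(A) = -3
Characteristic polynomial: λ² - tr(A)λ + det(A) = λ² - λ - 3
λ² - λ - 3 = 0  ⇒  λ = (1 ± √((-1)² - 4·(-3)))/2 = (1 ± √(13))/2
  = (1 + √13)/2,  (1 - √13)/2
Eigenvalues: (1 + √13)/2, (1 - √13)/2  (≈ 2.303, -1.303)
The two irrational eigenvalues are distinct (simple), so each has alg. mult. = geom. mult. = 1.
Sum of geometric multiplicities equals n, so A has n independent eigenvectors.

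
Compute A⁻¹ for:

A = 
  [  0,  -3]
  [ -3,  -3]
det(A) = (0)(-3) - (-3)(-3) = -9
For a 2×2 matrix, A⁻¹ = (1/det(A)) · [[d, -b], [-c, a]]
    = (-1/9) · [[-3, 3], [3, 0]]

A⁻¹ = 
  [ 1/3, -1/3]
  [-1/3,    0]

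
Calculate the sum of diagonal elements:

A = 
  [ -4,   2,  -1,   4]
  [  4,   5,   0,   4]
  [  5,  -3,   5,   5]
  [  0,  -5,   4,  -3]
3

tr(A) = -4 + 5 + 5 + -3 = 3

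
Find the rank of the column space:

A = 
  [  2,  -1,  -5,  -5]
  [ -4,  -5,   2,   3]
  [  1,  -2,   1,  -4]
dim(Col(A)) = 3

Row reduce:
R2 → R2 + (2)·R1
R3 → R3 - (1/2)·R1
R3 → R3 - (3/14)·R2
REF = 
  [    2,    -1,    -5,    -5]
  [    0,    -7,    -8,    -7]
  [    0,     0, 73/14,     0]
Pivot columns: 1, 2, 3 → 3 pivots.
dim(Col(A)) = number of pivot columns = 3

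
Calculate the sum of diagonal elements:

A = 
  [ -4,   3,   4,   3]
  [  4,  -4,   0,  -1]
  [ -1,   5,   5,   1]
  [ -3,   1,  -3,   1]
-2

tr(A) = -4 + -4 + 5 + 1 = -2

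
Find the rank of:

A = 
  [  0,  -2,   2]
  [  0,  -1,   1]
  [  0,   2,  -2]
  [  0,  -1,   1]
rank(A) = 1

Row reduce:
R2 → R2 - (1/2)·R1
R3 → R3 + (1)·R1
R4 → R4 - (1/2)·R1
REF = 
  [  0,  -2,   2]
  [  0,   0,   0]
  [  0,   0,   0]
  [  0,   0,   0]
Pivot columns: 2 → 1 pivot.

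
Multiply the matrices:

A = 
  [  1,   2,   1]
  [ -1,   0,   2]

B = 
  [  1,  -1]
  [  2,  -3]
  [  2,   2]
AB = 
  [  7,  -5]
  [  3,   5]

A is 2×3 and B is 3×2, so AB is 2×2. Each entry is (row of A)·(column of B):
AB[1,1] = (1)(1) + (2)(2) + (1)(2) = 7
AB[1,2] = (1)(-1) + (2)(-3) + (1)(2) = -5
AB[2,1] = (-1)(1) + (0)(2) + (2)(2) = 3
AB[2,2] = (-1)(-1) + (0)(-3) + (2)(2) = 5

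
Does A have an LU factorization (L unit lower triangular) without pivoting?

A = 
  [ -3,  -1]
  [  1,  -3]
Yes.
A[1,1] = -3 ≠ 0, so Gaussian elimination proceeds without a row swap: multiplier ℓ₂₁ = (1)/(-3) = -1/3, and U[2,2] = -3 - (-1/3)(-1) = -10/3.
L = 
  [   1,    0]
  [-1/3,    1]
U = 
  [   -3,    -1]
  [    0, -10/3]
Check row 2 of LU: [(-1/3)(-3), (-1/3)(-1) + (-10/3)] = [1, -3] = row 2 of A ✓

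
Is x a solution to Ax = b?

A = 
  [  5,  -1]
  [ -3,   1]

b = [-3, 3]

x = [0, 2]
No

Ax = [-2, 2] ≠ b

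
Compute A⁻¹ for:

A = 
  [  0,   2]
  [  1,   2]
det(A) = (0)(2) - (2)(1) = -2
For a 2×2 matrix, A⁻¹ = (1/det(A)) · [[d, -b], [-c, a]]
    = (-1/2) · [[2, -2], [-1, 0]]

A⁻¹ = 
  [ -1,   1]
  [1/2,   0]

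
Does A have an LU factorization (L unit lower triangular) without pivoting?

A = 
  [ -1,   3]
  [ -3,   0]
Yes.
A[1,1] = -1 ≠ 0, so Gaussian elimination proceeds without a row swap: multiplier ℓ₂₁ = (-3)/(-1) = 3, and U[2,2] = 0 - (3)(3) = -9.
L = 
  [  1,   0]
  [  3,   1]
U = 
  [ -1,   3]
  [  0,  -9]
Check row 2 of LU: [(3)(-1), (3)(3) + (-9)] = [-3, 0] = row 2 of A ✓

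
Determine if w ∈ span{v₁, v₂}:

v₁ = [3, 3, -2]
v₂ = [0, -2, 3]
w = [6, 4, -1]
Yes

Form the augmented matrix and row-reduce:
[v₁|v₂|w] = 
  [  3,   0,   6]
  [  3,  -2,   4]
  [ -2,   3,  -1]
R2 → R2 - (1)·R1
R3 → R3 + (2/3)·R1
R3 → R3 + (3/2)·R2
REF = 
  [  3,   0,   6]
  [  0,  -2,  -2]
  [  0,   0,   0]

No row of the form [0 0 | nonzero], so the system is consistent. Back-substitution gives c₁ = 2, c₂ = 1: w = (2)·v₁ + (1)·v₂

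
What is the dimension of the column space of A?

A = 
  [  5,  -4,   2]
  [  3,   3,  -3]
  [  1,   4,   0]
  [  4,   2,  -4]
Row reduce:
R2 → R2 - (3/5)·R1
R3 → R3 - (1/5)·R1
R4 → R4 - (4/5)·R1
R3 → R3 - (8/9)·R2
R4 → R4 - (26/27)·R2
R4 → R4 + (7/15)·R3
REF = 
  [    5,    -4,     2]
  [    0,  27/5, -21/5]
  [    0,     0,  10/3]
  [    0,     0,     0]
Pivot columns: 1, 2, 3 → 3 pivots.
dim(Col(A)) = number of pivot columns = 3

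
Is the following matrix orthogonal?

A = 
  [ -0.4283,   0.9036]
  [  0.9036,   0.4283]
Yes

AᵀA = 
  [  0.9999,   0]
  [  0,   0.9999]
≈ I (equal to I up to the 4-dp rounding of the entries)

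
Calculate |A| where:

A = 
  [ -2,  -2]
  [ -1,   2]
For a 2×2 matrix, det = ad - bc = (-2)(2) - (-2)(-1) = -6

det(A) = -6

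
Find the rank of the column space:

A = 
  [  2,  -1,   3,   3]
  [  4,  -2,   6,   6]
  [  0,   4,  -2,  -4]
dim(Col(A)) = 2

Row reduce:
R2 → R2 - (2)·R1
Swap R2 ↔ R3
REF = 
  [  2,  -1,   3,   3]
  [  0,   4,  -2,  -4]
  [  0,   0,   0,   0]
Pivot columns: 1, 2 → 2 pivots.
dim(Col(A)) = number of pivot columns = 2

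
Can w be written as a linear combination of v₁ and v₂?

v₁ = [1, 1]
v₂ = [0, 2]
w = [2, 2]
Yes

Form the augmented matrix and row-reduce:
[v₁|v₂|w] = 
  [  1,   0,   2]
  [  1,   2,   2]
R2 → R2 - (1)·R1
REF = 
  [  1,   0,   2]
  [  0,   2,   0]

No row of the form [0 0 | nonzero], so the system is consistent. Back-substitution gives c₁ = 2, c₂ = 0: w = (2)·v₁ + (0)·v₂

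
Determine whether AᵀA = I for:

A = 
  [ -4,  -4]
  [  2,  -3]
No

AᵀA = 
  [ 20,  10]
  [ 10,  25]
≠ I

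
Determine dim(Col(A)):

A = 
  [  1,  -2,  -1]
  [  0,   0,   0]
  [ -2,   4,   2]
Row reduce:
R3 → R3 + (2)·R1
REF = 
  [  1,  -2,  -1]
  [  0,   0,   0]
  [  0,   0,   0]
Pivot columns: 1 → 1 pivot.
dim(Col(A)) = number of pivot columns = 1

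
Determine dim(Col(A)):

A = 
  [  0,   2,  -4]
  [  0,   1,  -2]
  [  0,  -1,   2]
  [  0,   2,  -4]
Row reduce:
R2 → R2 - (1/2)·R1
R3 → R3 + (1/2)·R1
R4 → R4 - (1)·R1
REF = 
  [  0,   2,  -4]
  [  0,   0,   0]
  [  0,   0,   0]
  [  0,   0,   0]
Pivot columns: 2 → 1 pivot.
dim(Col(A)) = number of pivot columns = 1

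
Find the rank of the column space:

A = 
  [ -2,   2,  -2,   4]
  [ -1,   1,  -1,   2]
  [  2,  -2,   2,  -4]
dim(Col(A)) = 1

Row reduce:
R2 → R2 - (1/2)·R1
R3 → R3 + (1)·R1
REF = 
  [ -2,   2,  -2,   4]
  [  0,   0,   0,   0]
  [  0,   0,   0,   0]
Pivot columns: 1 → 1 pivot.
dim(Col(A)) = number of pivot columns = 1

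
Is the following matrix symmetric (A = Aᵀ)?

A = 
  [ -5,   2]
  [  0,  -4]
No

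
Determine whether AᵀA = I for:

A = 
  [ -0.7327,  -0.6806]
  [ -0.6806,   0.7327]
Yes

AᵀA = 
  [  1.0001,   0]
  [  0,   1.0001]
≈ I (equal to I up to the 4-dp rounding of the entries)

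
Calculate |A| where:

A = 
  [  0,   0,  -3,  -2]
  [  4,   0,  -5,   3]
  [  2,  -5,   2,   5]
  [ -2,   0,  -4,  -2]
Cofactor expansion along row 1: det(A) = a₁₁M₁₁ - a₁₂M₁₂ + a₁₃M₁₃ - a₁₄M₁₄

M₁₁ = det[[0, -5, 3]; [-5, 2, 5]; [0, -4, -2]]
  = (0)·((2)(-2) - (5)(-4)) - (-5)·((-5)(-2) - (5)(0)) + (3)·((-5)(-4) - (2)(0))
  = (0)(16) - (-5)(10) + (3)(20)
  = 110
M₁₂ = det[[4, -5, 3]; [2, 2, 5]; [-2, -4, -2]]
  = (4)·((2)(-2) - (5)(-4)) - (-5)·((2)(-2) - (5)(-2)) + (3)·((2)(-4) - (2)(-2))
  = (4)(16) - (-5)(6) + (3)(-4)
  = 82
M₁₃ = det[[4, 0, 3]; [2, -5, 5]; [-2, 0, -2]]
  = (4)·((-5)(-2) - (5)(0)) - (0)·((2)(-2) - (5)(-2)) + (3)·((2)(0) - (-5)(-2))
  = (4)(10) - (0)(6) + (3)(-10)
  = 10
M₁₄ = det[[4, 0, -5]; [2, -5, 2]; [-2, 0, -4]]
  = (4)·((-5)(-4) - (2)(0)) - (0)·((2)(-4) - (2)(-2)) + (-5)·((2)(0) - (-5)(-2))
  = (4)(20) - (0)(-4) + (-5)(-10)
  = 130

det(A) = (0)(110) - (0)(82) + (-3)(10) - (-2)(130) = 230

det(A) = 230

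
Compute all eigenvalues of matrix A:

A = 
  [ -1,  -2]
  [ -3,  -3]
λ = -2 + √7, -2 - √7  (≈ 0.6458, -4.646)

tr(A) = -4, det(A) = -3
Characteristic polynomial: λ² - tr(A)λ + det(A) = λ² + 4λ - 3
λ² + 4λ - 3 = 0  ⇒  λ = (-4 ± √((4)² - 4·(-3)))/2 = (-4 ± √(28))/2
  = -2 + √7,  -2 - √7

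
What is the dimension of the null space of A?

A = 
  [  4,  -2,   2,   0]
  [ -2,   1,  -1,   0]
nullity(A) = 3

Row reduce:
R2 → R2 + (1/2)·R1
REF = 
  [  4,  -2,   2,   0]
  [  0,   0,   0,   0]
Pivot columns: 1 → 1 pivot.
rank(A) = 1, so nullity(A) = 4 - 1 = 3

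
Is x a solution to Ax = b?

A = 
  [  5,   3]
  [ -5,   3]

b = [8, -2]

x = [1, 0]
No

Ax = [5, -5] ≠ b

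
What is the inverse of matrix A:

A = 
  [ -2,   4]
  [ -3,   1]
det(A) = (-2)(1) - (4)(-3) = 10
For a 2×2 matrix, A⁻¹ = (1/det(A)) · [[d, -b], [-c, a]]
    = (1/10) · [[1, -4], [3, -2]]

A⁻¹ = 
  [1/10, -2/5]
  [3/10, -1/5]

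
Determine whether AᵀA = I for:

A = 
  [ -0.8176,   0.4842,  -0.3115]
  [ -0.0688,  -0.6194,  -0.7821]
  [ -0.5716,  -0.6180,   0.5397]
Yes

AᵀA = 
  [  0.9999,   0,   0]
  [  0,   1,   0.0001]
  [  0,   0.0001,   1]
≈ I (equal to I up to the 4-dp rounding of the entries)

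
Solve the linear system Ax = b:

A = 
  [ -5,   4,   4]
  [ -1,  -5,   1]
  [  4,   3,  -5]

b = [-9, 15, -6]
x = [-3, -3, -3]

Row reduce the augmented matrix [A|b]:
R2 → R2 - (1/5)·R1
R3 → R3 + (4/5)·R1
R3 → R3 + (31/29)·R2
REF = 
  [    -5,      4,      4,     -9]
  [     0,  -29/5,    1/5,   84/5]
  [     0,      0, -46/29, 138/29]

Back-substitution:
x₃ = (138/29) / (-46/29) = -3
x₂ = (84/5 - (1/5)(-3)) / (-29/5) = -3
x₁ = (-9 - (4)(-3) - (4)(-3)) / (-5) = -3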